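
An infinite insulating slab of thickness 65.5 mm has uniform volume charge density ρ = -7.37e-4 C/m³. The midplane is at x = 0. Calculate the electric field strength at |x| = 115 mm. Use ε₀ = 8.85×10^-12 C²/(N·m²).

E ≈ 2.73e6 N/C

The point |x| = 115 mm lies outside the slab (half-thickness 0.03275 m). A symmetric pillbox spanning the full slab encloses Q_enc = ρ·d·A.
Flux = 2EA ⇒ E = |ρ|d/(2ε₀), independent of distance outside.
E = (7.37×10^-4)(0.0655)/(2·8.85×10^-12) = 2.73e6 N/C.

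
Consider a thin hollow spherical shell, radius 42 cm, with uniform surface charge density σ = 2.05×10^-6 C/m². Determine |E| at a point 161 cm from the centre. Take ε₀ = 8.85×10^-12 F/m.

1.58×10^4 N/C

By spherical symmetry E is radial; choose a Gaussian sphere of radius r = 161 cm (r > 42 cm).
The entire shell is enclosed: Q_enc = σ·4πR² = (2.05e-6)·4π·(0.42)² = 4.544e-6 C.
Gauss's law: E·4πr² = Q_enc/ε₀.
E = |Q_enc|/(4πε₀r²) = (4.544×10^-6)/(4π·8.85×10^-12·(1.61)²) = 1.58×10^4 N/C.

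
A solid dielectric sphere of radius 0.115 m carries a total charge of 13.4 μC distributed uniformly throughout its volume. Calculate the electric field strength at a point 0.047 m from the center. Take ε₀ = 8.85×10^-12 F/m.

3.72×10^6 V/m

By spherical symmetry E is radial; choose a Gaussian sphere of radius r = 0.047 m (r < R).
Only the charge within r is enclosed: Q_enc = Q·(r/R)³ = (13.4 μC)·(0.047 m/0.115 m)³ = 9.148×10^-7 C.
By Gauss's law, ∮E·dA = E·4πr² = Q_enc/ε₀.
E = |Q_enc|/(4πε₀r²) = (9.148×10^-7)/(4π·8.85×10^-12·(0.047)²) = 3.72×10^6 N/C.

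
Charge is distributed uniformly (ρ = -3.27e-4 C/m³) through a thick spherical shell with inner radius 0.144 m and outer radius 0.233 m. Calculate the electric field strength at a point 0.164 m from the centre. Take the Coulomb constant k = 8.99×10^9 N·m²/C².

Symmetry ⇒ E = E(r) r̂. Gaussian sphere of radius r = 0.164 m (within the shell material, 0.144 m < r < 0.233 m).
Enclosed charge is the volume from a to r: Q_enc = (4π/3)ρ(r³ − a³) = -1.952×10^-6 C.
Applying ∮E·dA = Q_enc/ε₀ with Φ = E(4πr²):
E = k|Q_enc|/r² = (8.99×10^9)(1.952×10^-6)/(0.164)² = 6.52×10^5 N/C.

|E| ≈ 6.52e5 N/C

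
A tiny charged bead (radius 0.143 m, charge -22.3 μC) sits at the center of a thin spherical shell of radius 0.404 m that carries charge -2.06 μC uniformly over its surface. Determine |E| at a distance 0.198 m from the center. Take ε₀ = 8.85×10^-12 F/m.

|E| = 5.11×10^6 V/m

Take a concentric spherical Gaussian surface of radius r = 0.198 m (between the bodies, 0.143 m < r < 0.404 m).
Only the inner charge is enclosed; the outer shell contributes nothing inside itself. Q_enc = -22.3 μC = -2.23e-5 C.
Since E is radial and uniform over the Gaussian sphere, Φ = E·4πr² = Q_enc/ε₀.
E = |Q_enc|/(4πε₀r²) = (2.23×10^-5)/(4π·8.85×10^-12·(0.198)²) = 5.11×10^6 N/C.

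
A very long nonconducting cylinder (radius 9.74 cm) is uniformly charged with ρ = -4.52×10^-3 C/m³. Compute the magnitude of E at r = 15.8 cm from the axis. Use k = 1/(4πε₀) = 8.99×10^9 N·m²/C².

Take a coaxial cylindrical Gaussian surface of radius r = 15.8 cm and length L (r > 9.74 cm, full cross-section enclosed).
λ_enc = ρ·πR² = (-4.52×10^-3)π(0.0974)² = -1.347×10^-4 C/m.
By Gauss's law (flux through the curved wall only), E·2πrL = λ_enc L/ε₀.
E = 2k|λ_enc|/r = 2(8.99×10^9)(1.347×10^-4)/(0.158) = 1.53e7 N/C.

E = 1.53×10^7 N/C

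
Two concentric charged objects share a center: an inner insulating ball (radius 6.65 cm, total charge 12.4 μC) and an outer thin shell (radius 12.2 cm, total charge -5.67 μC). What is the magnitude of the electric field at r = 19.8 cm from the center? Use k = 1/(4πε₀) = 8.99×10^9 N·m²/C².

|E| = 1.54e6 V/m

By spherical symmetry E is radial; choose a Gaussian sphere of radius r = 19.8 cm (r > 12.2 cm, enclosing both).
Q_enc = (12.4 μC) + (-5.67 μC) = 6.73×10^-6 C.
Since E is radial and uniform over the Gaussian sphere, Φ = E·4πr² = Q_enc/ε₀.
E = k|Q_enc|/r² = (8.99×10^9)(6.73×10^-6)/(0.198)² = 1.54×10^6 N/C.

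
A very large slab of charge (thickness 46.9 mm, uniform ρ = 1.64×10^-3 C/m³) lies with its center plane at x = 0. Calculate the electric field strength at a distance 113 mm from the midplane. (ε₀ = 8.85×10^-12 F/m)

E = 4.35×10^6 N/C

The point |x| = 113 mm lies outside the slab (half-thickness 0.02345 m). A symmetric pillbox spanning the full slab encloses Q_enc = ρ·d·A.
Flux = 2EA ⇒ E = |ρ|d/(2ε₀), independent of distance outside.
E = (1.64×10^-3)(0.0469)/(2·8.85×10^-12) = 4.35×10^6 N/C.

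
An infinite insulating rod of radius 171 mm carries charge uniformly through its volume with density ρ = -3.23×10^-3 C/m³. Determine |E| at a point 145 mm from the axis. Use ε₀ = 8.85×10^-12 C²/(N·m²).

|E| = 2.65e7 N/C

Coaxial Gaussian cylinder, radius r = 145 mm, length L (r < R).
Charge inside radius r per length L is ρ·πr²·L, so λ_enc = ρπr² = -2.133×10^-4 C/m.
By Gauss's law (flux through the curved wall only), E·2πrL = λ_enc L/ε₀.
E = |λ_enc|/(2πε₀r) = (2.133e-4)/(2π·8.85×10^-12·0.145) = 2.65e7 N/C.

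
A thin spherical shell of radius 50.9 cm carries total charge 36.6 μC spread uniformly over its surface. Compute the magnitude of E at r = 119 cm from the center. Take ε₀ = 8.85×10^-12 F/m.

Take a concentric spherical Gaussian surface of radius r = 119 cm (r > 50.9 cm).
The entire shell is enclosed: Q_enc = 3.66e-5 C.
Applying ∮E·dA = Q_enc/ε₀ with Φ = E(4πr²):
E = |Q_enc|/(4πε₀r²) = (3.66e-5)/(4π·8.85×10^-12·(1.19)²) = 2.32×10^5 N/C.

E ≈ 2.32e5 N/C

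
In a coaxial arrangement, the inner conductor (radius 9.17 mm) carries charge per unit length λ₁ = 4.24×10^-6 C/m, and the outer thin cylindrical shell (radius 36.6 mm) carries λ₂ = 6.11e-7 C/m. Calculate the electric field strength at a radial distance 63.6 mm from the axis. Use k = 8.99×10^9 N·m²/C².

Choose a coaxial cylinder of radius r = 63.6 mm (arbitrary length L) as the Gaussian surface (r > 36.6 mm, enclosing both).
λ_enc = λ₁ + λ₂ = (4.24e-6) + (6.11e-7) = 4.851×10^-6 C/m.
By Gauss's law (flux through the curved wall only), E·2πrL = λ_enc L/ε₀.
E = 2k|λ_enc|/r = 2(8.99×10^9)(4.851e-6)/(0.0636) = 1.37e6 N/C.

E = 1.37×10^6 N/C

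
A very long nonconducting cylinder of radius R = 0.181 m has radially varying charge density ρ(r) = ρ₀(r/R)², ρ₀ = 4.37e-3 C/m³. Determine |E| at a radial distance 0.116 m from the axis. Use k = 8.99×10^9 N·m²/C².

Coaxial Gaussian cylinder, radius r = 0.116 m, length L (r < R).
Integrating ρ over the cross-section to radius r: λ_enc = (2πρ₀/R²) ∫₀^r r'^3 dr' = 2πρ₀ r^4/(4·R²) = 3.794e-5 C/m.
Gauss's law: E·2πrL = λ_enc L/ε₀.
E = 2k|λ_enc|/r = 2(8.99×10^9)(3.794e-5)/(0.116) = 5.88e6 N/C.

E ≈ 5.88×10^6 V/m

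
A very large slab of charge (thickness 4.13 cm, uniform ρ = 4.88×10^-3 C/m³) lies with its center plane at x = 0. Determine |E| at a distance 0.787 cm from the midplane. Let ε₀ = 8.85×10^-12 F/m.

By symmetry E is perpendicular to the slab. A Gaussian pillbox from −0.787 cm to +0.787 cm (face area A) lies entirely within the slab.
Q_enc = ρ·(2x)·A and flux = 2EA, so 2EA = 2ρxA/ε₀ ⇒ E = |ρ|x/ε₀.
E = (4.88e-3)(0.00787)/(8.85×10^-12) = 4.34×10^6 N/C.

E = 4.34×10^6 N/C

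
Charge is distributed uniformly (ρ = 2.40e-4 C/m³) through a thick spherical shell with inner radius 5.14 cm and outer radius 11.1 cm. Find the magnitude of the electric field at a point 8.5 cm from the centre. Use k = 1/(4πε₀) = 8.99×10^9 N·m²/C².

5.98×10^5 N/C

Take a concentric spherical Gaussian surface of radius r = 8.5 cm (within the shell material, 5.14 cm < r < 11.1 cm).
Enclosed charge is the volume from a to r: Q_enc = (4π/3)ρ(r³ − a³) = 4.809×10^-7 C.
By Gauss's law, ∮E·dA = E·4πr² = Q_enc/ε₀.
E = k|Q_enc|/r² = (8.99×10^9)(4.809e-7)/(0.085)² = 5.98×10^5 N/C.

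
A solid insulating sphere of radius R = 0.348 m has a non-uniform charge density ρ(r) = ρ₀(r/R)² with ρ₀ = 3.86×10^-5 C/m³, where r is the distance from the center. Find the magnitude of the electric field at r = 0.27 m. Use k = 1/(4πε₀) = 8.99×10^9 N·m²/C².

|E| ≈ 1.42e5 N/C

Use a concentric Gaussian sphere at r = 0.27 m (r < R).
Integrate the density: Q_enc = 4π ∫₀^r ρ₀(r'/R)^2 r'² dr' = 4πρ₀ r^5/(5·R²) = 1.149×10^-6 C.
Since E is radial and uniform over the Gaussian sphere, Φ = E·4πr² = Q_enc/ε₀.
E = k|Q_enc|/r² = (8.99×10^9)(1.149×10^-6)/(0.27)² = 1.42×10^5 N/C.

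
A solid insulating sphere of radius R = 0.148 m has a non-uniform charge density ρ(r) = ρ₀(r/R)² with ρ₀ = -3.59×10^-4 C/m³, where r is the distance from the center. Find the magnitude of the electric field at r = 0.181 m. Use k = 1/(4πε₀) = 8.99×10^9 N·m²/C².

E = 8.03e5 V/m

Take a concentric spherical Gaussian surface of radius r = 0.181 m (r > R, all charge enclosed).
Q_enc = 4π ∫₀^R ρ₀(r'/R)^2 r'² dr' = 4πρ₀R³/5 = -2.925×10^-6 C.
Since E is radial and uniform over the Gaussian sphere, Φ = E·4πr² = Q_enc/ε₀.
E = k|Q_enc|/r² = (8.99×10^9)(2.925e-6)/(0.181)² = 8.03e5 N/C.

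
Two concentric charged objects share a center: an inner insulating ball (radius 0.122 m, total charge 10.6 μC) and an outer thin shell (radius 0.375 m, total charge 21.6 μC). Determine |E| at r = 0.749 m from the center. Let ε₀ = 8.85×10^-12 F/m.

Use a concentric Gaussian sphere at r = 0.749 m (r > 0.375 m, enclosing both).
Q_enc = (10.6 μC) + (21.6 μC) = 3.22e-5 C.
Gauss's law: E·4πr² = Q_enc/ε₀.
E = |Q_enc|/(4πε₀r²) = (3.22e-5)/(4π·8.85×10^-12·(0.749)²) = 5.16×10^5 N/C.

5.16e5 V/m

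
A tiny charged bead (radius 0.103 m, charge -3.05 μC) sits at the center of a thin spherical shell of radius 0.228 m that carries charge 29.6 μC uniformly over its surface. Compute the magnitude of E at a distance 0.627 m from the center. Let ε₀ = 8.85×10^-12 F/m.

Use a concentric Gaussian sphere at r = 0.627 m (r > 0.228 m, enclosing both).
Q_enc = (-3.05 μC) + (29.6 μC) = 2.655e-5 C.
By Gauss's law, ∮E·dA = E·4πr² = Q_enc/ε₀.
E = |Q_enc|/(4πε₀r²) = (2.655e-5)/(4π·8.85×10^-12·(0.627)²) = 6.07×10^5 N/C.

|E| = 6.07×10^5 V/m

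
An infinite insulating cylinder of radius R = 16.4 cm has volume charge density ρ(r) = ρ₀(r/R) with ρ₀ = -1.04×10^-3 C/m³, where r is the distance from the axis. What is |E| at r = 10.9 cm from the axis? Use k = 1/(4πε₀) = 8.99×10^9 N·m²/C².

|E| = 2.84×10^6 V/m

By cylindrical symmetry E is radial; use a coaxial Gaussian cylinder of radius 10.9 cm and length L (r < R).
Integrating ρ over the cross-section to radius r: λ_enc = (2πρ₀/R) ∫₀^r r'^2 dr' = 2πρ₀ r^3/(3·R) = -1.72×10^-5 C/m.
By Gauss's law (flux through the curved wall only), E·2πrL = λ_enc L/ε₀.
E = 2k|λ_enc|/r = 2(8.99×10^9)(1.72×10^-5)/(0.109) = 2.84e6 N/C.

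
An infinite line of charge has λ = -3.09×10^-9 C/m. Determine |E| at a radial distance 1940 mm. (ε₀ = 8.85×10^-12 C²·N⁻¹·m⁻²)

Take a coaxial cylindrical Gaussian surface of radius r = 1940 mm and length L.
Q_enc = λL, so λ_enc = -3.09×10^-9 C/m.
Gauss's law: E·2πrL = λ_enc L/ε₀.
E = |λ_enc|/(2πε₀r) = (3.09×10^-9)/(2π·8.85×10^-12·1.94) = 28.6 N/C.

28.6 N/C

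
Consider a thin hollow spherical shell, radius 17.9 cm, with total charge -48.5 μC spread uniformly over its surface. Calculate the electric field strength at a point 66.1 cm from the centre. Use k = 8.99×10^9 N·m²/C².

E = 9.98×10^5 N/C

Take a concentric spherical Gaussian surface of radius r = 66.1 cm (r > 17.9 cm).
The entire shell is enclosed: Q_enc = -4.85×10^-5 C.
By Gauss's law, ∮E·dA = E·4πr² = Q_enc/ε₀.
E = k|Q_enc|/r² = (8.99×10^9)(4.85×10^-5)/(0.661)² = 9.98e5 N/C.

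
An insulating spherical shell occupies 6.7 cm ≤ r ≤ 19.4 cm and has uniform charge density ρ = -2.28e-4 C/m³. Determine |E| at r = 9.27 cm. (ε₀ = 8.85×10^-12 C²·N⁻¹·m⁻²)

Symmetry ⇒ E = E(r) r̂. Gaussian sphere of radius r = 9.27 cm (within the shell material, 6.7 cm < r < 19.4 cm).
Only the shell between 6.7 cm and r is enclosed: Q_enc = ρ·(4π/3)(r³ − a³) = (-2.28e-4)·(4π/3)·((0.0927)³ − (0.067)³) = -4.735e-7 C.
Since E is radial and uniform over the Gaussian sphere, Φ = E·4πr² = Q_enc/ε₀.
E = |Q_enc|/(4πε₀r²) = (4.735×10^-7)/(4π·8.85×10^-12·(0.0927)²) = 4.96e5 N/C.

E = 4.96×10^5 N/C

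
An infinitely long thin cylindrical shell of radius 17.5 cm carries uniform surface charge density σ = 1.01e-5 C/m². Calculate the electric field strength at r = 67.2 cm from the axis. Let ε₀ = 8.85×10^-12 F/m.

Take a coaxial cylindrical Gaussian surface of radius r = 67.2 cm and length L (r > 17.5 cm).
The whole shell is enclosed: λ_enc = σ·2πR = (1.01×10^-5)·2π·(0.175) = 1.111e-5 C/m.
By Gauss's law (flux through the curved wall only), E·2πrL = λ_enc L/ε₀.
E = |λ_enc|/(2πε₀r) = (1.111×10^-5)/(2π·8.85×10^-12·0.672) = 2.97×10^5 N/C.

|E| ≈ 2.97e5 V/m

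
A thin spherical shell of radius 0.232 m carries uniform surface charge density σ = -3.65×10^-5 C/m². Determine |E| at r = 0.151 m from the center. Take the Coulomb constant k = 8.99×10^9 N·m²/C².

By spherical symmetry E is radial; choose a Gaussian sphere of radius r = 0.151 m (inside the shell, r < 0.232 m).
No charge lies within this surface, so Q_enc = 0 and Gauss's law gives E·4πr² = 0 ⇒ E = 0.

E = 0 (no enclosed charge)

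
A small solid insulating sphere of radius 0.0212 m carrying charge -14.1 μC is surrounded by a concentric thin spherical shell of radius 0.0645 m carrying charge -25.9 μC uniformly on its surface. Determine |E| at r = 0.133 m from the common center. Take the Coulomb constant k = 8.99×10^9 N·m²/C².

Symmetry ⇒ E = E(r) r̂. Gaussian sphere of radius r = 0.133 m (r > 0.0645 m, enclosing both).
Q_enc = (-14.1 μC) + (-25.9 μC) = -4.00×10^-5 C.
By Gauss's law, ∮E·dA = E·4πr² = Q_enc/ε₀.
E = k|Q_enc|/r² = (8.99×10^9)(4.00×10^-5)/(0.133)² = 2.03e7 N/C.

E = 2.03e7 V/m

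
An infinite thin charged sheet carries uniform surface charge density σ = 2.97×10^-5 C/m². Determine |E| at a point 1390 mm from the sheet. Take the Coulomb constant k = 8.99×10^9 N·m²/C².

E ≈ 1.68×10^6 N/C

Choose a cylindrical pillbox piercing the sheet, end faces (area A) parallel to it.
Only the two end caps contribute flux: Φ = 2EA. With Q_enc = σA, Gauss's law gives E = |σ|/(2ε₀).
E = 2πk|σ| = 2π(8.99×10^9)(2.97e-5) = 1.68×10^6 N/C.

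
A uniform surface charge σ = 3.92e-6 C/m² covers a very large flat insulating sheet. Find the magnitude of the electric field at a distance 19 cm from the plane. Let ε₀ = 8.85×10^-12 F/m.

2.21×10^5 N/C

By planar symmetry E is perpendicular to the sheet and uniform; use a Gaussian pillbox with flat faces of area A on each side of the sheet.
Flux Φ = 2EA and Q_enc = σA, so 2EA = σA/ε₀ ⇒ E = |σ|/(2ε₀), independent of distance.
E = |σ|/(2ε₀) = (3.92×10^-6)/(2·8.85×10^-12) = 2.21×10^5 N/C.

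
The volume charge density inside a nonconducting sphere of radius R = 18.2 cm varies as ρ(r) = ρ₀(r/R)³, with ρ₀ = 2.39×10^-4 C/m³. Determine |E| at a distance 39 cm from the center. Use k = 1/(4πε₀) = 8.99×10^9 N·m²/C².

Take a concentric spherical Gaussian surface of radius r = 39 cm (r > R, all charge enclosed).
Q_enc = 4π ∫₀^R ρ₀(r'/R)^3 r'² dr' = 4πρ₀R³/6 = 3.018e-6 C.
Gauss's law: E·4πr² = Q_enc/ε₀.
E = k|Q_enc|/r² = (8.99×10^9)(3.018×10^-6)/(0.39)² = 1.78×10^5 N/C.

1.78e5 V/m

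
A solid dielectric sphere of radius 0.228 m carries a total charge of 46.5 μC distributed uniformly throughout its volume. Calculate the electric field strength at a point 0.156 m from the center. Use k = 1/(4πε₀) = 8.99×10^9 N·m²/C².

|E| = 5.50e6 V/m

Symmetry ⇒ E = E(r) r̂. Gaussian sphere of radius r = 0.156 m (r < R).
Only the charge within r is enclosed: Q_enc = Q·(r/R)³ = (46.5 μC)·(0.156 m/0.228 m)³ = 1.489e-5 C.
Applying ∮E·dA = Q_enc/ε₀ with Φ = E(4πr²):
E = k|Q_enc|/r² = (8.99×10^9)(1.489×10^-5)/(0.156)² = 5.50×10^6 N/C.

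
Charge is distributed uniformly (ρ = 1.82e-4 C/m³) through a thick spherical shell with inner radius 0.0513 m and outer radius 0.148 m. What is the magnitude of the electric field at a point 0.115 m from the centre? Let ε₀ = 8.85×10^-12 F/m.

By spherical symmetry E is radial; choose a Gaussian sphere of radius r = 0.115 m (within the shell material, 0.0513 m < r < 0.148 m).
Only the shell between 0.0513 m and r is enclosed: Q_enc = ρ·(4π/3)(r³ − a³) = (1.82×10^-4)·(4π/3)·((0.115)³ − (0.0513)³) = 1.057×10^-6 C.
Gauss's law: E·4πr² = Q_enc/ε₀.
E = |Q_enc|/(4πε₀r²) = (1.057×10^-6)/(4π·8.85×10^-12·(0.115)²) = 7.18×10^5 N/C.

7.18e5 N/C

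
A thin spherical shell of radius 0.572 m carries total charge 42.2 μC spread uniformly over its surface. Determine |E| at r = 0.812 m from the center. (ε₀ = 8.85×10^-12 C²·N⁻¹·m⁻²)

5.76×10^5 N/C

Use a concentric Gaussian sphere at r = 0.812 m (r > 0.572 m).
The entire shell is enclosed: Q_enc = 4.22e-5 C.
Applying ∮E·dA = Q_enc/ε₀ with Φ = E(4πr²):
E = |Q_enc|/(4πε₀r²) = (4.22×10^-5)/(4π·8.85×10^-12·(0.812)²) = 5.76e5 N/C.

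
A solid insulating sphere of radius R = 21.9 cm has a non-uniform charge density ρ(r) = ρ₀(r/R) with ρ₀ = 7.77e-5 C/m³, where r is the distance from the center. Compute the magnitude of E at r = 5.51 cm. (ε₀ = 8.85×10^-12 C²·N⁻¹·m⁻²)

By spherical symmetry E is radial; choose a Gaussian sphere of radius r = 5.51 cm (r < R).
Q_enc = ∫₀^r ρ(r')·4πr'² dr' = (4πρ₀/R) ∫₀^r r'^3 dr' = 4πρ₀ r^4/(4·R) = 1.027e-8 C.
By Gauss's law, ∮E·dA = E·4πr² = Q_enc/ε₀.
E = |Q_enc|/(4πε₀r²) = (1.027×10^-8)/(4π·8.85×10^-12·(0.0551)²) = 3.04×10^4 N/C.

E ≈ 3.04e4 V/m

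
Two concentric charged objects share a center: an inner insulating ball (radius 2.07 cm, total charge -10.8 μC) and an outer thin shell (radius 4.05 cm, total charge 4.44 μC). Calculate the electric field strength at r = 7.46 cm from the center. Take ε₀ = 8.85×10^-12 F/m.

1.03e7 V/m

By spherical symmetry E is radial; choose a Gaussian sphere of radius r = 7.46 cm (r > 4.05 cm, enclosing both).
Q_enc = (-10.8 μC) + (4.44 μC) = -6.36×10^-6 C.
By Gauss's law, ∮E·dA = E·4πr² = Q_enc/ε₀.
E = |Q_enc|/(4πε₀r²) = (6.36×10^-6)/(4π·8.85×10^-12·(0.0746)²) = 1.03×10^7 N/C.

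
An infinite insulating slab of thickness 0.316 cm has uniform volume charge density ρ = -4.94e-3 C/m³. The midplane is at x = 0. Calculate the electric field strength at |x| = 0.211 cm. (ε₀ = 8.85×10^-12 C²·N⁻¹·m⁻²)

The point |x| = 0.211 cm lies outside the slab (half-thickness 0.00158 m). A symmetric pillbox spanning the full slab encloses Q_enc = ρ·d·A.
Flux = 2EA ⇒ E = |ρ|d/(2ε₀), independent of distance outside.
E = (4.94×10^-3)(0.00316)/(2·8.85×10^-12) = 8.82e5 N/C.

|E| ≈ 8.82e5 N/C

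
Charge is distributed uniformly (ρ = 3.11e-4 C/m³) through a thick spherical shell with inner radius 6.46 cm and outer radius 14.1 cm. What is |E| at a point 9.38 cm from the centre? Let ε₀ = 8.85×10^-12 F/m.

|E| = 7.40×10^5 N/C

Take a concentric spherical Gaussian surface of radius r = 9.38 cm (within the shell material, 6.46 cm < r < 14.1 cm).
Enclosed charge is the volume from a to r: Q_enc = (4π/3)ρ(r³ − a³) = 7.239e-7 C.
Gauss's law: E·4πr² = Q_enc/ε₀.
E = |Q_enc|/(4πε₀r²) = (7.239×10^-7)/(4π·8.85×10^-12·(0.0938)²) = 7.40e5 N/C.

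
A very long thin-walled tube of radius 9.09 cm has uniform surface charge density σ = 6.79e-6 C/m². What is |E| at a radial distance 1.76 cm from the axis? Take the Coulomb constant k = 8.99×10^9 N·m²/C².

E = 0

Take a coaxial cylindrical Gaussian surface of radius r = 1.76 cm and length L (r < 9.09 cm, inside the shell).
All the surface charge lies outside this cylinder: Q_enc = 0, hence E = 0.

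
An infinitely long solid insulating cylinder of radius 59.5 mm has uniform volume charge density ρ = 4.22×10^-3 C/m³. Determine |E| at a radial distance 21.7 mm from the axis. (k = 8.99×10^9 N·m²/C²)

E = 5.17e6 N/C

Coaxial Gaussian cylinder, radius r = 21.7 mm, length L (r < R).
Charge inside radius r per length L is ρ·πr²·L, so λ_enc = ρπr² = 6.243×10^-6 C/m.
By Gauss's law (flux through the curved wall only), E·2πrL = λ_enc L/ε₀.
E = 2k|λ_enc|/r = 2(8.99×10^9)(6.243×10^-6)/(0.0217) = 5.17e6 N/C.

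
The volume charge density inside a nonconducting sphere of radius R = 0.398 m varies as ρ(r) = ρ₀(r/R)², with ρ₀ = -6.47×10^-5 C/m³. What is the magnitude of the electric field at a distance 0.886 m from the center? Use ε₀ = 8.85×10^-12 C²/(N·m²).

Symmetry ⇒ E = E(r) r̂. Gaussian sphere of radius r = 0.886 m (r > R, all charge enclosed).
Q_enc = 4π ∫₀^R ρ₀(r'/R)^2 r'² dr' = 4πρ₀R³/5 = -1.025×10^-5 C.
By Gauss's law, ∮E·dA = E·4πr² = Q_enc/ε₀.
E = |Q_enc|/(4πε₀r²) = (1.025×10^-5)/(4π·8.85×10^-12·(0.886)²) = 1.17e5 N/C.

|E| = 1.17e5 N/C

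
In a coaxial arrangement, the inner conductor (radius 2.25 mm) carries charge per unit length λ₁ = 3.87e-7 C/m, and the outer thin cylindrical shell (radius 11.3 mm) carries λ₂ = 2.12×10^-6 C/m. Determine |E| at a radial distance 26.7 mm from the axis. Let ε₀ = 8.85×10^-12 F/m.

1.69×10^6 N/C

Coaxial Gaussian cylinder, radius r = 26.7 mm, length L (r > 11.3 mm, enclosing both).
λ_enc = λ₁ + λ₂ = (3.87e-7) + (2.12×10^-6) = 2.507×10^-6 C/m.
Applying ∮E·dA = Q_enc/ε₀ with the end caps contributing no flux:
E = |λ_enc|/(2πε₀r) = (2.507×10^-6)/(2π·8.85×10^-12·0.0267) = 1.69×10^6 N/C.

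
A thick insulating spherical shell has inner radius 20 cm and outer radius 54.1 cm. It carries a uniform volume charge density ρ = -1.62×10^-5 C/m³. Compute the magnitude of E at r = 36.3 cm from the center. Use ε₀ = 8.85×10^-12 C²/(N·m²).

By spherical symmetry E is radial; choose a Gaussian sphere of radius r = 36.3 cm (within the shell material, 20 cm < r < 54.1 cm).
Only the shell between 20 cm and r is enclosed: Q_enc = ρ·(4π/3)(r³ − a³) = (-1.62e-5)·(4π/3)·((0.363)³ − (0.2)³) = -2.703e-6 C.
Since E is radial and uniform over the Gaussian sphere, Φ = E·4πr² = Q_enc/ε₀.
E = |Q_enc|/(4πε₀r²) = (2.703×10^-6)/(4π·8.85×10^-12·(0.363)²) = 1.84e5 N/C.

|E| = 1.84e5 N/C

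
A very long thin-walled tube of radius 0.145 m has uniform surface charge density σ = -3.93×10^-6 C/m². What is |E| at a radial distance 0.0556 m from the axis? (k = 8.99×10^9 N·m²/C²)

E = 0

Choose a coaxial cylinder of radius r = 0.0556 m (arbitrary length L) as the Gaussian surface (r < 0.145 m, inside the shell).
No charge is enclosed, so Gauss's law gives E·2πrL = 0 ⇒ E = 0.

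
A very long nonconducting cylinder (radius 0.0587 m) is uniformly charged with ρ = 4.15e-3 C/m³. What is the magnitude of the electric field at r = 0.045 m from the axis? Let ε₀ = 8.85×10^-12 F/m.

|E| ≈ 1.06e7 V/m

Choose a coaxial cylinder of radius r = 0.045 m (arbitrary length L) as the Gaussian surface (r < R).
Charge inside radius r per length L is ρ·πr²·L, so λ_enc = ρπr² = 2.64e-5 C/m.
Gauss's law: E·2πrL = λ_enc L/ε₀.
E = |λ_enc|/(2πε₀r) = (2.64×10^-5)/(2π·8.85×10^-12·0.045) = 1.06×10^7 N/C.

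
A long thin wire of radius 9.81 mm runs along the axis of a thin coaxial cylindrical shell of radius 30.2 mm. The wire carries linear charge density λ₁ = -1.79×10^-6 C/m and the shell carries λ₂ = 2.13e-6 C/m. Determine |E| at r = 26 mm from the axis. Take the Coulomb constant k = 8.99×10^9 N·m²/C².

Take a coaxial cylindrical Gaussian surface of radius r = 26 mm and length L (between the conductors, 9.81 mm < r < 30.2 mm).
The shell at 30.2 mm lies outside the Gaussian surface, so λ_enc = λ₁ = -1.79e-6 C/m.
By Gauss's law (flux through the curved wall only), E·2πrL = λ_enc L/ε₀.
E = 2k|λ_enc|/r = 2(8.99×10^9)(1.79e-6)/(0.026) = 1.24×10^6 N/C.

1.24×10^6 N/C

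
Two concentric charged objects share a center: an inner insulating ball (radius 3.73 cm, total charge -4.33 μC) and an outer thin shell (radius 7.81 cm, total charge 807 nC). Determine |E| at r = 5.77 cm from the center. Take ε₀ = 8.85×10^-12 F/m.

1.17e7 V/m

Use a concentric Gaussian sphere at r = 5.77 cm (between the bodies, 3.73 cm < r < 7.81 cm).
Only the inner charge is enclosed; the outer shell contributes nothing inside itself. Q_enc = -4.33 μC = -4.33e-6 C.
By Gauss's law, ∮E·dA = E·4πr² = Q_enc/ε₀.
E = |Q_enc|/(4πε₀r²) = (4.33e-6)/(4π·8.85×10^-12·(0.0577)²) = 1.17×10^7 N/C.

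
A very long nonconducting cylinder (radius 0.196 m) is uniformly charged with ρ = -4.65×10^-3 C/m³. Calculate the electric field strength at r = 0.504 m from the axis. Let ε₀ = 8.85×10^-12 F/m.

Coaxial Gaussian cylinder, radius r = 0.504 m, length L (r > 0.196 m, full cross-section enclosed).
λ_enc = ρ·πR² = (-4.65×10^-3)π(0.196)² = -5.612×10^-4 C/m.
Since E is radial and uniform over the curved surface, Φ = E·2πrL = Q_enc/ε₀ = λ_enc L/ε₀.
E = |λ_enc|/(2πε₀r) = (5.612×10^-4)/(2π·8.85×10^-12·0.504) = 2.00e7 N/C.

E = 2.00×10^7 N/C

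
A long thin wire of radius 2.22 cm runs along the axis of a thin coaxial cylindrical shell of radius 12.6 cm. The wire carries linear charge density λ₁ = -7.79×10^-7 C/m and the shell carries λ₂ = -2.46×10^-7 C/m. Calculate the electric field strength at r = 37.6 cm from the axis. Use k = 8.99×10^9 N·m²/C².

Take a coaxial cylindrical Gaussian surface of radius r = 37.6 cm and length L (r > 12.6 cm, enclosing both).
λ_enc = λ₁ + λ₂ = (-7.79e-7) + (-2.46×10^-7) = -1.025×10^-6 C/m.
By Gauss's law (flux through the curved wall only), E·2πrL = λ_enc L/ε₀.
E = 2k|λ_enc|/r = 2(8.99×10^9)(1.025×10^-6)/(0.376) = 4.90×10^4 N/C.

E = 4.90×10^4 V/m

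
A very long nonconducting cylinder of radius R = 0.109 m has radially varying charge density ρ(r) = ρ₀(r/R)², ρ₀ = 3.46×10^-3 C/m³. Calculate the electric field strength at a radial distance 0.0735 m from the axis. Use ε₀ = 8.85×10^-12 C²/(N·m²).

|E| = 3.27×10^6 N/C

By cylindrical symmetry E is radial; use a coaxial Gaussian cylinder of radius 0.0735 m and length L (r < R).
λ_enc = ∫₀^r ρ(r')·2πr' dr' = (2πρ₀/R²)·r^4/4 = 1.335×10^-5 C/m.
Since E is radial and uniform over the curved surface, Φ = E·2πrL = Q_enc/ε₀ = λ_enc L/ε₀.
E = |λ_enc|/(2πε₀r) = (1.335×10^-5)/(2π·8.85×10^-12·0.0735) = 3.27×10^6 N/C.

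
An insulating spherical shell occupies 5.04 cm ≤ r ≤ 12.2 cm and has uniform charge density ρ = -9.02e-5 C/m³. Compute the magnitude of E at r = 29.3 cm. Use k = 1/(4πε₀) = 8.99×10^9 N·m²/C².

Symmetry ⇒ E = E(r) r̂. Gaussian sphere of radius r = 29.3 cm (r > 12.2 cm, enclosing the whole shell).
Q_enc = ρ·(4π/3)(b³ − a³) = (-9.02e-5)·(4π/3)·((0.122)³ − (0.0504)³) = -6.377e-7 C.
Gauss's law: E·4πr² = Q_enc/ε₀.
E = k|Q_enc|/r² = (8.99×10^9)(6.377e-7)/(0.293)² = 6.68×10^4 N/C.

E ≈ 6.68×10^4 N/C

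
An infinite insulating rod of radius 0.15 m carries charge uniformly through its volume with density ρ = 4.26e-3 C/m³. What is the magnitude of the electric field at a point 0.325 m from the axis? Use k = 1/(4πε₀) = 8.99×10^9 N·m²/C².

Coaxial Gaussian cylinder, radius r = 0.325 m, length L (r > 0.15 m, full cross-section enclosed).
λ_enc = ρ·πR² = (4.26e-3)π(0.15)² = 3.011×10^-4 C/m.
Gauss's law: E·2πrL = λ_enc L/ε₀.
E = 2k|λ_enc|/r = 2(8.99×10^9)(3.011e-4)/(0.325) = 1.67e7 N/C.

|E| ≈ 1.67×10^7 V/m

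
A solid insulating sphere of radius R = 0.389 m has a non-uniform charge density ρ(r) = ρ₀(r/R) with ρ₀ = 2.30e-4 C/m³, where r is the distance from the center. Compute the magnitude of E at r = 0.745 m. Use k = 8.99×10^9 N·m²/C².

6.89×10^5 N/C

By spherical symmetry E is radial; choose a Gaussian sphere of radius r = 0.745 m (r > R, all charge enclosed).
Q_enc = 4π ∫₀^R ρ₀(r'/R)^1 r'² dr' = 4πρ₀R³/4 = 4.253×10^-5 C.
Gauss's law: E·4πr² = Q_enc/ε₀.
E = k|Q_enc|/r² = (8.99×10^9)(4.253×10^-5)/(0.745)² = 6.89×10^5 N/C.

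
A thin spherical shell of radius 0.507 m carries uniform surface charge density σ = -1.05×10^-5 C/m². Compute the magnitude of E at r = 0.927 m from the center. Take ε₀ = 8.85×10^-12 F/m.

Use a concentric Gaussian sphere at r = 0.927 m (r > 0.507 m).
The entire shell is enclosed: Q_enc = σ·4πR² = (-1.05×10^-5)·4π·(0.507)² = -3.392×10^-5 C.
By Gauss's law, ∮E·dA = E·4πr² = Q_enc/ε₀.
E = |Q_enc|/(4πε₀r²) = (3.392×10^-5)/(4π·8.85×10^-12·(0.927)²) = 3.55×10^5 N/C.

|E| ≈ 3.55×10^5 V/m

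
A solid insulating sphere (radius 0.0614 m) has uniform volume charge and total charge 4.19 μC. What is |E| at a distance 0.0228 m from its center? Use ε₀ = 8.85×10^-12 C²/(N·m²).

Take a concentric spherical Gaussian surface of radius r = 0.0228 m (r < R).
For a uniform sphere the enclosed fraction is (r/R)³, so Q_enc = (4.19 μC)(0.0228/0.0614)³ = 2.145×10^-7 C.
Gauss's law: E·4πr² = Q_enc/ε₀.
E = |Q_enc|/(4πε₀r²) = (2.145×10^-7)/(4π·8.85×10^-12·(0.0228)²) = 3.71×10^6 N/C.

|E| = 3.71×10^6 V/m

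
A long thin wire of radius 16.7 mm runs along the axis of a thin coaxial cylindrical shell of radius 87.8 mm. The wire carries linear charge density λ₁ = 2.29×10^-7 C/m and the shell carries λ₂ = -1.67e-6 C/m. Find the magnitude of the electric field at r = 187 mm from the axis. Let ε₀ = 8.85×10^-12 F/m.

|E| ≈ 1.39×10^5 N/C

Choose a coaxial cylinder of radius r = 187 mm (arbitrary length L) as the Gaussian surface (r > 87.8 mm, enclosing both).
λ_enc = λ₁ + λ₂ = (2.29×10^-7) + (-1.67×10^-6) = -1.441e-6 C/m.
Since E is radial and uniform over the curved surface, Φ = E·2πrL = Q_enc/ε₀ = λ_enc L/ε₀.
E = |λ_enc|/(2πε₀r) = (1.441e-6)/(2π·8.85×10^-12·0.187) = 1.39×10^5 N/C.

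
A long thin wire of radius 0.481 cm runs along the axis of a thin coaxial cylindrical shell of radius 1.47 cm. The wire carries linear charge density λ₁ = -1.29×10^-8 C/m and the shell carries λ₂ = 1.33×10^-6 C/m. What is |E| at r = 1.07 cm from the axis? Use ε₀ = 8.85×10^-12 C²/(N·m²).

By cylindrical symmetry E is radial; use a coaxial Gaussian cylinder of radius 1.07 cm and length L (between the conductors, 0.481 cm < r < 1.47 cm).
The shell at 1.47 cm lies outside the Gaussian surface, so λ_enc = λ₁ = -1.29×10^-8 C/m.
Gauss's law: E·2πrL = λ_enc L/ε₀.
E = |λ_enc|/(2πε₀r) = (1.29×10^-8)/(2π·8.85×10^-12·0.0107) = 2.17×10^4 N/C.

2.17×10^4 V/m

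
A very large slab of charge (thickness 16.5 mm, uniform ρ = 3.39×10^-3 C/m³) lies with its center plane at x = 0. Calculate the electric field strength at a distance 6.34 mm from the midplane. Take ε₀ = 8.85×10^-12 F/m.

By symmetry E is perpendicular to the slab. A Gaussian pillbox from −6.34 mm to +6.34 mm (face area A) lies entirely within the slab.
Q_enc = ρ·(2x)·A and flux = 2EA, so 2EA = 2ρxA/ε₀ ⇒ E = |ρ|x/ε₀.
E = (3.39e-3)(0.00634)/(8.85×10^-12) = 2.43×10^6 N/C.

|E| = 2.43e6 V/m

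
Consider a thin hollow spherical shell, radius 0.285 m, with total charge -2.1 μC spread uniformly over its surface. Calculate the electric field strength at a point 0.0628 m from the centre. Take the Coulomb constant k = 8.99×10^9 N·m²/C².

E = 0

Use a concentric Gaussian sphere at r = 0.0628 m (inside the shell, r < 0.285 m).
All the charge is outside the Gaussian surface: Q_enc = 0, hence E = 0 everywhere inside the shell.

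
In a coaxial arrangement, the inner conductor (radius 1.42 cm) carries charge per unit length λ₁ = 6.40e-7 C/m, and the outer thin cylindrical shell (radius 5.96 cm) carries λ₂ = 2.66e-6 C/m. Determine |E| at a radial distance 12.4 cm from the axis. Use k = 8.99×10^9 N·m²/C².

4.78×10^5 N/C

Coaxial Gaussian cylinder, radius r = 12.4 cm, length L (r > 5.96 cm, enclosing both).
λ_enc = λ₁ + λ₂ = (6.40×10^-7) + (2.66×10^-6) = 3.30e-6 C/m.
Applying ∮E·dA = Q_enc/ε₀ with the end caps contributing no flux:
E = 2k|λ_enc|/r = 2(8.99×10^9)(3.30×10^-6)/(0.124) = 4.78×10^5 N/C.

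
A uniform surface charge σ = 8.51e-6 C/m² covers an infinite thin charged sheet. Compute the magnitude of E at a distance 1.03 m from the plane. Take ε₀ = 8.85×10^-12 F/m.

E = 4.81×10^5 N/C

The symmetry is planar: E is normal to the sheet and the same magnitude on both sides. Take a pillbox straddling the sheet with end-cap area A.
Flux Φ = 2EA and Q_enc = σA, so 2EA = σA/ε₀ ⇒ E = |σ|/(2ε₀), independent of distance.
E = |σ|/(2ε₀) = (8.51×10^-6)/(2·8.85×10^-12) = 4.81×10^5 N/C.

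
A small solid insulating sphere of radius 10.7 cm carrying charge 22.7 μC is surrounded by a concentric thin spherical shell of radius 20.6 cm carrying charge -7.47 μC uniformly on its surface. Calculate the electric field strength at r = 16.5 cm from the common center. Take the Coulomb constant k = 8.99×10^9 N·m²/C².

Use a concentric Gaussian sphere at r = 16.5 cm (between the bodies, 10.7 cm < r < 20.6 cm).
The shell at 20.6 cm lies outside the Gaussian surface, so Q_enc = 22.7 μC = 2.27e-5 C.
Gauss's law: E·4πr² = Q_enc/ε₀.
E = k|Q_enc|/r² = (8.99×10^9)(2.27×10^-5)/(0.165)² = 7.50×10^6 N/C.

7.50×10^6 V/m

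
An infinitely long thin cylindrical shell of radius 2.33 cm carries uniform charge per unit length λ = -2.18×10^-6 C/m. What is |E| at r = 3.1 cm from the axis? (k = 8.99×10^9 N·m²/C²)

Choose a coaxial cylinder of radius r = 3.1 cm (arbitrary length L) as the Gaussian surface (r > 2.33 cm).
The full line charge is enclosed: λ_enc = -2.18×10^-6 C/m.
Since E is radial and uniform over the curved surface, Φ = E·2πrL = Q_enc/ε₀ = λ_enc L/ε₀.
E = 2k|λ_enc|/r = 2(8.99×10^9)(2.18×10^-6)/(0.031) = 1.26×10^6 N/C.

E ≈ 1.26×10^6 N/C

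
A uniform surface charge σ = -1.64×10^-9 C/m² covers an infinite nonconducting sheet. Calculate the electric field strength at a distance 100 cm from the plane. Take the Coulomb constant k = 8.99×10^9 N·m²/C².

|E| ≈ 92.6 N/C

The symmetry is planar: E is normal to the sheet and the same magnitude on both sides. Take a pillbox straddling the sheet with end-cap area A.
Flux Φ = 2EA and Q_enc = σA, so 2EA = σA/ε₀ ⇒ E = |σ|/(2ε₀), independent of distance.
E = 2πk|σ| = 2π(8.99×10^9)(1.64e-9) = 92.6 N/C.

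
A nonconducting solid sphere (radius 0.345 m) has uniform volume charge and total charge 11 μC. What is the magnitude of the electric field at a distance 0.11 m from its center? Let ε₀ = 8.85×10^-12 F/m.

E = 2.65×10^5 N/C

Symmetry ⇒ E = E(r) r̂. Gaussian sphere of radius r = 0.11 m (r < R).
For a uniform sphere the enclosed fraction is (r/R)³, so Q_enc = (11 μC)(0.11/0.345)³ = 3.565×10^-7 C.
Applying ∮E·dA = Q_enc/ε₀ with Φ = E(4πr²):
E = |Q_enc|/(4πε₀r²) = (3.565×10^-7)/(4π·8.85×10^-12·(0.11)²) = 2.65×10^5 N/C.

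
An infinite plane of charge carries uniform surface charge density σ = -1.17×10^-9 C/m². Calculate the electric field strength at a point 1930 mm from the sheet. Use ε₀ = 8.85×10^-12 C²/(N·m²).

Choose a cylindrical pillbox piercing the sheet, end faces (area A) parallel to it.
Only the two end caps contribute flux: Φ = 2EA. With Q_enc = σA, Gauss's law gives E = |σ|/(2ε₀).
E = |σ|/(2ε₀) = (1.17×10^-9)/(2·8.85×10^-12) = 66.1 N/C.

E = 66.1 V/m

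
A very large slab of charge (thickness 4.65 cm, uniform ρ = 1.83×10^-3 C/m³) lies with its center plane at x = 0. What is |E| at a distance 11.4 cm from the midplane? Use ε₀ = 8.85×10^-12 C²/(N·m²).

|E| = 4.81×10^6 V/m

The point |x| = 11.4 cm lies outside the slab (half-thickness 0.02325 m). A symmetric pillbox spanning the full slab encloses Q_enc = ρ·d·A.
Flux = 2EA ⇒ E = |ρ|d/(2ε₀), independent of distance outside.
E = (1.83×10^-3)(0.0465)/(2·8.85×10^-12) = 4.81×10^6 N/C.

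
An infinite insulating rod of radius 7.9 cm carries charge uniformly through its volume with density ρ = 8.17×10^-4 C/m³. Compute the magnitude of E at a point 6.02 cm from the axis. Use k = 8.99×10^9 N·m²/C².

E ≈ 2.78e6 N/C

Choose a coaxial cylinder of radius r = 6.02 cm (arbitrary length L) as the Gaussian surface (r < R).
Enclosed charge per unit length: λ_enc = ρ·πr² = (8.17×10^-4)π(0.0602)² = 9.302e-6 C/m.
By Gauss's law (flux through the curved wall only), E·2πrL = λ_enc L/ε₀.
E = 2k|λ_enc|/r = 2(8.99×10^9)(9.302×10^-6)/(0.0602) = 2.78e6 N/C.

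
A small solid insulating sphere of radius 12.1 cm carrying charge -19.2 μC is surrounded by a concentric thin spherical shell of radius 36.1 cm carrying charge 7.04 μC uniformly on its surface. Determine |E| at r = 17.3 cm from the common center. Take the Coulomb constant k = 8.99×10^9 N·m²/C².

5.77×10^6 V/m

By spherical symmetry E is radial; choose a Gaussian sphere of radius r = 17.3 cm (between the bodies, 12.1 cm < r < 36.1 cm).
Only the inner charge is enclosed; the outer shell contributes nothing inside itself. Q_enc = -19.2 μC = -1.92×10^-5 C.
Gauss's law: E·4πr² = Q_enc/ε₀.
E = k|Q_enc|/r² = (8.99×10^9)(1.92×10^-5)/(0.173)² = 5.77×10^6 N/C.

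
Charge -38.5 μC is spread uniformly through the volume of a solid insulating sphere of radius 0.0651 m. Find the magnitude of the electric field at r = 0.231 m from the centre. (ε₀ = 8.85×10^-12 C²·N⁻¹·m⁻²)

By spherical symmetry E is radial; choose a Gaussian sphere of radius r = 0.231 m (r > R, so the entire charge is enclosed).
Q_enc = -38.5 μC = -3.85×10^-5 C.
Applying ∮E·dA = Q_enc/ε₀ with Φ = E(4πr²):
E = |Q_enc|/(4πε₀r²) = (3.85×10^-5)/(4π·8.85×10^-12·(0.231)²) = 6.49×10^6 N/C.

E = 6.49e6 N/C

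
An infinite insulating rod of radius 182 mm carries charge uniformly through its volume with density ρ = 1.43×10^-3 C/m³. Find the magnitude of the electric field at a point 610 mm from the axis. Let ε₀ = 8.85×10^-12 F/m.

Coaxial Gaussian cylinder, radius r = 610 mm, length L (r > 182 mm, full cross-section enclosed).
λ_enc = ρ·πR² = (1.43e-3)π(0.182)² = 1.488×10^-4 C/m.
Applying ∮E·dA = Q_enc/ε₀ with the end caps contributing no flux:
E = |λ_enc|/(2πε₀r) = (1.488×10^-4)/(2π·8.85×10^-12·0.61) = 4.39×10^6 N/C.

4.39e6 N/C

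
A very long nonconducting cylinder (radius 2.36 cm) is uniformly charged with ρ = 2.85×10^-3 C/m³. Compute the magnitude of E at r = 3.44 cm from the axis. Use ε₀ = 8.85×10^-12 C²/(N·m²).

2.61×10^6 N/C

Choose a coaxial cylinder of radius r = 3.44 cm (arbitrary length L) as the Gaussian surface (r > 2.36 cm, full cross-section enclosed).
λ_enc = ρ·πR² = (2.85×10^-3)π(0.0236)² = 4.987×10^-6 C/m.
Since E is radial and uniform over the curved surface, Φ = E·2πrL = Q_enc/ε₀ = λ_enc L/ε₀.
E = |λ_enc|/(2πε₀r) = (4.987×10^-6)/(2π·8.85×10^-12·0.0344) = 2.61e6 N/C.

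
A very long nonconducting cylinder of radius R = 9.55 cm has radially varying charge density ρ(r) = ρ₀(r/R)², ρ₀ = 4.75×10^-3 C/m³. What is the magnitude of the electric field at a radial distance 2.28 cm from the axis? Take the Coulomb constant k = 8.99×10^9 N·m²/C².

Choose a coaxial cylinder of radius r = 2.28 cm (arbitrary length L) as the Gaussian surface (r < R).
Integrating ρ over the cross-section to radius r: λ_enc = (2πρ₀/R²) ∫₀^r r'^3 dr' = 2πρ₀ r^4/(4·R²) = 2.211×10^-7 C/m.
Since E is radial and uniform over the curved surface, Φ = E·2πrL = Q_enc/ε₀ = λ_enc L/ε₀.
E = 2k|λ_enc|/r = 2(8.99×10^9)(2.211e-7)/(0.0228) = 1.74×10^5 N/C.

|E| ≈ 1.74×10^5 N/C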